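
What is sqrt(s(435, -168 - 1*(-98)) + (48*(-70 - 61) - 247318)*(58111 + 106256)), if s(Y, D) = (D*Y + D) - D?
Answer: 2*I*sqrt(10421121963) ≈ 2.0417e+5*I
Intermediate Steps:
s(Y, D) = D*Y (s(Y, D) = (D + D*Y) - D = D*Y)
sqrt(s(435, -168 - 1*(-98)) + (48*(-70 - 61) - 247318)*(58111 + 106256)) = sqrt((-168 - 1*(-98))*435 + (48*(-70 - 61) - 247318)*(58111 + 106256)) = sqrt((-168 + 98)*435 + (48*(-131) - 247318)*164367) = sqrt(-70*435 + (-6288 - 247318)*164367) = sqrt(-30450 - 253606*164367) = sqrt(-30450 - 41684457402) = sqrt(-41684487852) = 2*I*sqrt(10421121963)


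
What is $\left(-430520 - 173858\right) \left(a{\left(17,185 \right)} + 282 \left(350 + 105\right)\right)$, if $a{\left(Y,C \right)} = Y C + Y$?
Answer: $-79458784416$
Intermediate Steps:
$a{\left(Y,C \right)} = Y + C Y$ ($a{\left(Y,C \right)} = C Y + Y = Y + C Y$)
$\left(-430520 - 173858\right) \left(a{\left(17,185 \right)} + 282 \left(350 + 105\right)\right) = \left(-430520 - 173858\right) \left(17 \left(1 + 185\right) + 282 \left(350 + 105\right)\right) = - 604378 \left(17 \cdot 186 + 282 \cdot 455\right) = - 604378 \left(3162 + 128310\right) = \left(-604378\right) 131472 = -79458784416$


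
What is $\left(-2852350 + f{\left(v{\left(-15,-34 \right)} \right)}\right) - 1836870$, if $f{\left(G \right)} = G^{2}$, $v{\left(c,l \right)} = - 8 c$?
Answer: $-4674820$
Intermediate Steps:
$\left(-2852350 + f{\left(v{\left(-15,-34 \right)} \right)}\right) - 1836870 = \left(-2852350 + \left(\left(-8\right) \left(-15\right)\right)^{2}\right) - 1836870 = \left(-2852350 + 120^{2}\right) - 1836870 = \left(-2852350 + 14400\right) - 1836870 = -2837950 - 1836870 = -4674820$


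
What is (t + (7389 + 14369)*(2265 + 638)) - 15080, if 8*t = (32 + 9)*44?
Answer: 126297239/2 ≈ 6.3149e+7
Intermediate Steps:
t = 451/2 (t = ((32 + 9)*44)/8 = (41*44)/8 = (⅛)*1804 = 451/2 ≈ 225.50)
(t + (7389 + 14369)*(2265 + 638)) - 15080 = (451/2 + (7389 + 14369)*(2265 + 638)) - 15080 = (451/2 + 21758*2903) - 15080 = (451/2 + 63163474) - 15080 = 126327399/2 - 15080 = 126297239/2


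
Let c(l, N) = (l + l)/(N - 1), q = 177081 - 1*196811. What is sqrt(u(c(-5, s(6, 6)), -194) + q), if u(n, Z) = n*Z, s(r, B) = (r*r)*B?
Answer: I*sqrt(36464086)/43 ≈ 140.43*I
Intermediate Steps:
s(r, B) = B*r**2 (s(r, B) = r**2*B = B*r**2)
q = -19730 (q = 177081 - 196811 = -19730)
c(l, N) = 2*l/(-1 + N) (c(l, N) = (2*l)/(-1 + N) = 2*l/(-1 + N))
u(n, Z) = Z*n
sqrt(u(c(-5, s(6, 6)), -194) + q) = sqrt(-388*(-5)/(-1 + 6*6**2) - 19730) = sqrt(-388*(-5)/(-1 + 6*36) - 19730) = sqrt(-388*(-5)/(-1 + 216) - 19730) = sqrt(-388*(-5)/215 - 19730) = sqrt(-194*(-2/43) - 19730) = sqrt(388/43 - 19730) = sqrt(-848002/43) = I*sqrt(36464086)/43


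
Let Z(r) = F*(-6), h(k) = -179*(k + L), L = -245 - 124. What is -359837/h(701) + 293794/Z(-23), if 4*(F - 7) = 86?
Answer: -17398057705/10162188 ≈ -1712.0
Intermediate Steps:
F = 57/2 (F = 7 + (¼)*86 = 7 + 43/2 = 57/2 ≈ 28.500)
L = -369
h(k) = 66051 - 179*k (h(k) = -179*(k - 369) = -179*(-369 + k) = 66051 - 179*k)
Z(r) = -171 (Z(r) = (57/2)*(-6) = -171)
-359837/h(701) + 293794/Z(-23) = -359837/(66051 - 179*701) + 293794/(-171) = -359837/(66051 - 125479) + 293794*(-1/171) = -359837/(-59428) - 293794/171 = -359837*(-1/59428) - 293794/171 = 359837/59428 - 293794/171 = -17398057705/10162188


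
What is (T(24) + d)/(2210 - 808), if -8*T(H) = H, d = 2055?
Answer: 1026/701 ≈ 1.4636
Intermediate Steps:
T(H) = -H/8
(T(24) + d)/(2210 - 808) = (-1/8*24 + 2055)/(2210 - 808) = (-3 + 2055)/1402 = 2052*(1/1402) = 1026/701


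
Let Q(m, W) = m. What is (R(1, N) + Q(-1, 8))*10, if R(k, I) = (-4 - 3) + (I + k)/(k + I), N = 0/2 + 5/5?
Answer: -70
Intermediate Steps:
N = 1 (N = 0*(1/2) + 5*(1/5) = 0 + 1 = 1)
R(k, I) = -6 (R(k, I) = -7 + (I + k)/(I + k) = -7 + 1 = -6)
(R(1, N) + Q(-1, 8))*10 = (-6 - 1)*10 = -7*10 = -70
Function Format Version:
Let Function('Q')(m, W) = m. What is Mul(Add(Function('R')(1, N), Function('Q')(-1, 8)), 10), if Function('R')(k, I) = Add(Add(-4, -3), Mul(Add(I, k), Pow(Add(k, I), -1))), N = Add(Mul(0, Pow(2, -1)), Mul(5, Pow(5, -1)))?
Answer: -70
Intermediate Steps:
N = 1 (N = Add(Mul(0, Rational(1, 2)), Mul(5, Rational(1, 5))) = Add(0, 1) = 1)
Function('R')(k, I) = -6 (Function('R')(k, I) = Add(-7, Mul(Add(I, k), Pow(Add(I, k), -1))) = Add(-7, 1) = -6)
Mul(Add(Function('R')(1, N), Function('Q')(-1, 8)), 10) = Mul(Add(-6, -1), 10) = Mul(-7, 10) = -70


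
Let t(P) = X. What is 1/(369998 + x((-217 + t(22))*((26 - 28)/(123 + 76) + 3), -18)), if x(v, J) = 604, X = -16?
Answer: 1/370602 ≈ 2.6983e-6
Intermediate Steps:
t(P) = -16
1/(369998 + x((-217 + t(22))*((26 - 28)/(123 + 76) + 3), -18)) = 1/(369998 + 604) = 1/370602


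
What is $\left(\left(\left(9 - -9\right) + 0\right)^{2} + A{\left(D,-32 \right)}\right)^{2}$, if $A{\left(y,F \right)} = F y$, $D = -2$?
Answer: $150544$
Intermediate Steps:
$\left(\left(\left(9 - -9\right) + 0\right)^{2} + A{\left(D,-32 \right)}\right)^{2} = \left(\left(\left(9 - -9\right) + 0\right)^{2} - -64\right)^{2} = \left(\left(\left(9 + 9\right) + 0\right)^{2} + 64\right)^{2} = \left(\left(18 + 0\right)^{2} + 64\right)^{2} = \left(18^{2} + 64\right)^{2} = \left(324 + 64\right)^{2} = 388^{2} = 150544$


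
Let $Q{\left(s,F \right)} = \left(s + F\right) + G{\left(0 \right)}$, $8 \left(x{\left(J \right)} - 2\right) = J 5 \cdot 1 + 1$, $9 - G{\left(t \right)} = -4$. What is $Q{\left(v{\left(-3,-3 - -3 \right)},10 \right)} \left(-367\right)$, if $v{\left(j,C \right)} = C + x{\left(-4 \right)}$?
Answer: $- \frac{66427}{8} \approx -8303.4$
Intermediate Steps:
$G{\left(t \right)} = 13$ ($G{\left(t \right)} = 9 - -4 = 9 + 4 = 13$)
$x{\left(J \right)} = \frac{17}{8} + \frac{5 J}{8}$ ($x{\left(J \right)} = 2 + \frac{J 5 \cdot 1 + 1}{8} = 2 + \frac{J 5 + 1}{8} = 2 + \frac{5 J + 1}{8} = 2 + \frac{1 + 5 J}{8} = 2 + \left(\frac{1}{8} + \frac{5 J}{8}\right) = \frac{17}{8} + \frac{5 J}{8}$)
$v{\left(j,C \right)} = - \frac{3}{8} + C$ ($v{\left(j,C \right)} = C + \left(\frac{17}{8} + \frac{5}{8} \left(-4\right)\right) = C + \left(\frac{17}{8} - \frac{5}{2}\right) = C - \frac{3}{8} = - \frac{3}{8} + C$)
$Q{\left(s,F \right)} = 13 + F + s$ ($Q{\left(s,F \right)} = \left(s + F\right) + 13 = \left(F + s\right) + 13 = 13 + F + s$)
$Q{\left(v{\left(-3,-3 - -3 \right)},10 \right)} \left(-367\right) = \left(13 + 10 - \frac{3}{8}\right) \left(-367\right) = \frac{181}{8} \left(-367\right) = - \frac{66427}{8}$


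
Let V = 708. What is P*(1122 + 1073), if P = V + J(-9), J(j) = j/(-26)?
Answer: 40425315/26 ≈ 1.5548e+6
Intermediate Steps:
J(j) = -j/26 (J(j) = j*(-1/26) = -j/26)
P = 18417/26 (P = 708 - 1/26*(-9) = 708 + 9/26 = 18417/26 ≈ 708.35)
P*(1122 + 1073) = 18417*(1122 + 1073)/26 = (18417/26)*2195 = 40425315/26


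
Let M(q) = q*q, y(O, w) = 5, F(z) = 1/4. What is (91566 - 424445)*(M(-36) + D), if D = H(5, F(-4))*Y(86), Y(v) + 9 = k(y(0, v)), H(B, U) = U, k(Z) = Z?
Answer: -431078305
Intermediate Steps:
F(z) = ¼
M(q) = q²
Y(v) = -4 (Y(v) = -9 + 5 = -4)
D = -1 (D = (¼)*(-4) = -1)
(91566 - 424445)*(M(-36) + D) = (91566 - 424445)*((-36)² - 1) = -332879*(1296 - 1) = -332879*1295 = -431078305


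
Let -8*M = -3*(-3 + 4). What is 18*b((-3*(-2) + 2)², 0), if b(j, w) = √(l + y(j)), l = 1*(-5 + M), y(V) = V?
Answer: 45*√38/2 ≈ 138.70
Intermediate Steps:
M = 3/8 (M = -(-3)*(-3 + 4)/8 = -(-3)/8 = -⅛*(-3) = 3/8 ≈ 0.37500)
l = -37/8 (l = 1*(-5 + 3/8) = 1*(-37/8) = -37/8 ≈ -4.6250)
b(j, w) = √(-37/8 + j)
18*b((-3*(-2) + 2)², 0) = 18*(√(-74 + 16*(-3*(-2) + 2)²)/4) = 18*(√(-74 + 16*(6 + 2)²)/4) = 18*(√(-74 + 16*8²)/4) = 18*(√(-74 + 16*64)/4) = 18*(√(-74 + 1024)/4) = 18*(√950/4) = 18*((5*√38)/4) = 18*(5*√38/4) = 45*√38/2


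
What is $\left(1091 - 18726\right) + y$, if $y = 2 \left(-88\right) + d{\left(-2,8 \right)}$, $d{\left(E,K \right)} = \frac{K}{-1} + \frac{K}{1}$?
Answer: $-17811$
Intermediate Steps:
$d{\left(E,K \right)} = 0$ ($d{\left(E,K \right)} = K \left(-1\right) + K 1 = - K + K = 0$)
$y = -176$ ($y = 2 \left(-88\right) + 0 = -176 + 0 = -176$)
$\left(1091 - 18726\right) + y = \left(1091 - 18726\right) - 176 = -17635 - 176 = -17811$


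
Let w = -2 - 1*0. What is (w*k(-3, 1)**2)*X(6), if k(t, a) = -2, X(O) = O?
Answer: -48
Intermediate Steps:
w = -2 (w = -2 + 0 = -2)
(w*k(-3, 1)**2)*X(6) = -2*(-2)**2*6 = -2*4*6 = -8*6 = -48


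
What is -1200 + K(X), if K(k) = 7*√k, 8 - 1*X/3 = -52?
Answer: -1200 + 42*√5 ≈ -1106.1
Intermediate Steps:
X = 180 (X = 24 - 3*(-52) = 24 + 156 = 180)
-1200 + K(X) = -1200 + 7*√180 = -1200 + 7*(6*√5) = -1200 + 42*√5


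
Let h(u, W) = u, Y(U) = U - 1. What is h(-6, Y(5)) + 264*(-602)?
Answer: -158934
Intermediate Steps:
Y(U) = -1 + U
h(-6, Y(5)) + 264*(-602) = -6 + 264*(-602) = -6 - 158928 = -158934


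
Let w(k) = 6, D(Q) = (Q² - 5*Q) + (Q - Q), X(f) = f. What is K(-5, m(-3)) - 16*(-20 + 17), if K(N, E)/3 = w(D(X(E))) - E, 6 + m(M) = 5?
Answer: 69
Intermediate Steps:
D(Q) = Q² - 5*Q (D(Q) = (Q² - 5*Q) + 0 = Q² - 5*Q)
m(M) = -1 (m(M) = -6 + 5 = -1)
K(N, E) = 18 - 3*E (K(N, E) = 3*(6 - E) = 18 - 3*E)
K(-5, m(-3)) - 16*(-20 + 17) = (18 - 3*(-1)) - 16*(-20 + 17) = (18 + 3) - 16*(-3) = 21 + 48 = 69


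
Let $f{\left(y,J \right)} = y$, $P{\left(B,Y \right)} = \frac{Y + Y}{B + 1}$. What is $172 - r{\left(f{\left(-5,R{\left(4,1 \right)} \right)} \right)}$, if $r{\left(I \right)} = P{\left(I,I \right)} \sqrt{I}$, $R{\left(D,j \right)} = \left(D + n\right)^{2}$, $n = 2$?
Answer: $172 - \frac{5 i \sqrt{5}}{2} \approx 172.0 - 5.5902 i$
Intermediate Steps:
$R{\left(D,j \right)} = \left(2 + D\right)^{2}$ ($R{\left(D,j \right)} = \left(D + 2\right)^{2} = \left(2 + D\right)^{2}$)
$P{\left(B,Y \right)} = \frac{2 Y}{1 + B}$
$r{\left(I \right)} = \frac{2 I^{\frac{3}{2}}}{1 + I}$ ($r{\left(I \right)} = \frac{2 I}{1 + I} \sqrt{I} = \frac{2 I^{\frac{3}{2}}}{1 + I}$)
$172 - r{\left(f{\left(-5,R{\left(4,1 \right)} \right)} \right)} = 172 - \frac{2 \left(-5\right)^{\frac{3}{2}}}{1 - 5} = 172 - \frac{2 \left(- 5 i \sqrt{5}\right)}{-4} = 172 - 2 \left(- 5 i \sqrt{5}\right) \left(- \frac{1}{4}\right) = 172 - \frac{5 i \sqrt{5}}{2}$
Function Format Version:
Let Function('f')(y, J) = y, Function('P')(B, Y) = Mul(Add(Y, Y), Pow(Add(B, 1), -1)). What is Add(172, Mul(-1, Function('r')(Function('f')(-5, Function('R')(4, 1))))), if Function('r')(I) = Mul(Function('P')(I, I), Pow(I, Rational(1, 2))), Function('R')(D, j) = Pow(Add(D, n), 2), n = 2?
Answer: Add(172, Mul(Rational(-5, 2), I, Pow(5, Rational(1, 2)))) ≈ Add(172.00, Mul(-5.5902, I))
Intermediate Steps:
Function('R')(D, j) = Pow(Add(2, D), 2) (Function('R')(D, j) = Pow(Add(D, 2), 2) = Pow(Add(2, D), 2))
Function('P')(B, Y) = Mul(2, Y, Pow(Add(1, B), -1)) (Function('P')(B, Y) = Mul(Mul(2, Y), Pow(Add(1, B), -1)) = Mul(2, Y, Pow(Add(1, B), -1)))
Function('r')(I) = Mul(2, Pow(I, Rational(3, 2)), Pow(Add(1, I), -1)) (Function('r')(I) = Mul(Mul(2, I, Pow(Add(1, I), -1)), Pow(I, Rational(1, 2))) = Mul(2, Pow(I, Rational(3, 2)), Pow(Add(1, I), -1)))
Add(172, Mul(-1, Function('r')(Function('f')(-5, Function('R')(4, 1))))) = Add(172, Mul(-1, Mul(2, Pow(-5, Rational(3, 2)), Pow(Add(1, -5), -1)))) = Add(172, Mul(-1, Mul(2, Mul(-5, I, Pow(5, Rational(1, 2))), Pow(-4, -1)))) = Add(172, Mul(-1, Mul(2, Mul(-5, I, Pow(5, Rational(1, 2))), Rational(-1, 4)))) = Add(172, Mul(-1, Mul(Rational(5, 2), I, Pow(5, Rational(1, 2))))) = Add(172, Mul(Rational(-5, 2), I, Pow(5, Rational(1, 2))))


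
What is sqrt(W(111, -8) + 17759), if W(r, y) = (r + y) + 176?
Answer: sqrt(18038) ≈ 134.31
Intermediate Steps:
W(r, y) = 176 + r + y
sqrt(W(111, -8) + 17759) = sqrt((176 + 111 - 8) + 17759) = sqrt(279 + 17759) = sqrt(18038)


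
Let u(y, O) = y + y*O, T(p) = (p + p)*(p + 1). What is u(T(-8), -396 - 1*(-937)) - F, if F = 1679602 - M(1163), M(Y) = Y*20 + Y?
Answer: -1594475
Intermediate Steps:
M(Y) = 21*Y (M(Y) = 20*Y + Y = 21*Y)
T(p) = 2*p*(1 + p) (T(p) = (2*p)*(1 + p) = 2*p*(1 + p))
u(y, O) = y + O*y
F = 1655179 (F = 1679602 - 21*1163 = 1679602 - 1*24423 = 1679602 - 24423 = 1655179)
u(T(-8), -396 - 1*(-937)) - F = (2*(-8)*(1 - 8))*(1 + (-396 - 1*(-937))) - 1*1655179 = (2*(-8)*(-7))*(1 + (-396 + 937)) - 1655179 = 112*(1 + 541) - 1655179 = 112*542 - 1655179 = 60704 - 1655179 = -1594475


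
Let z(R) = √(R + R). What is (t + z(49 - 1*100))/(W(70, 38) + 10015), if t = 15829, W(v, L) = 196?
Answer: 15829/10211 + I*√102/10211 ≈ 1.5502 + 0.00098908*I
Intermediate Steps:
z(R) = √2*√R (z(R) = √(2*R) = √2*√R)
(t + z(49 - 1*100))/(W(70, 38) + 10015) = (15829 + √2*√(49 - 1*100))/(196 + 10015) = (15829 + √2*√(49 - 100))/10211 = (15829 + √2*√(-51))*(1/10211) = (15829 + √2*(I*√51))*(1/10211) = (15829 + I*√102)*(1/10211) = 15829/10211 + I*√102/10211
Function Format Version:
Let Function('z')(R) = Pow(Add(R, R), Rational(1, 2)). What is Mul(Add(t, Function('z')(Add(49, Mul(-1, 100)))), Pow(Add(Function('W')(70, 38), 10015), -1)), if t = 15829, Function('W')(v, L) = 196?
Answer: Add(Rational(15829, 10211), Mul(Rational(1, 10211), I, Pow(102, Rational(1, 2)))) ≈ Add(1.5502, Mul(0.00098908, I))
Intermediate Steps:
Function('z')(R) = Mul(Pow(2, Rational(1, 2)), Pow(R, Rational(1, 2))) (Function('z')(R) = Pow(Mul(2, R), Rational(1, 2)) = Mul(Pow(2, Rational(1, 2)), Pow(R, Rational(1, 2))))
Mul(Add(t, Function('z')(Add(49, Mul(-1, 100)))), Pow(Add(Function('W')(70, 38), 10015), -1)) = Mul(Add(15829, Mul(Pow(2, Rational(1, 2)), Pow(Add(49, Mul(-1, 100)), Rational(1, 2)))), Pow(Add(196, 10015), -1)) = Mul(Add(15829, Mul(Pow(2, Rational(1, 2)), Pow(Add(49, -100), Rational(1, 2)))), Pow(10211, -1)) = Mul(Add(15829, Mul(Pow(2, Rational(1, 2)), Pow(-51, Rational(1, 2)))), Rational(1, 10211)) = Mul(Add(15829, Mul(Pow(2, Rational(1, 2)), Mul(I, Pow(51, Rational(1, 2))))), Rational(1, 10211)) = Mul(Add(15829, Mul(I, Pow(102, Rational(1, 2)))), Rational(1, 10211)) = Add(Rational(15829, 10211), Mul(Rational(1, 10211), I, Pow(102, Rational(1, 2))))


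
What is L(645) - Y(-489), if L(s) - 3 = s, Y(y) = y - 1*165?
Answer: 1302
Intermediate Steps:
Y(y) = -165 + y (Y(y) = y - 165 = -165 + y)
L(s) = 3 + s
L(645) - Y(-489) = (3 + 645) - (-165 - 489) = 648 - 1*(-654) = 648 + 654 = 1302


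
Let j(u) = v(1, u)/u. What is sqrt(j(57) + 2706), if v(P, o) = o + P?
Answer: 10*sqrt(87951)/57 ≈ 52.029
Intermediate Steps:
v(P, o) = P + o
j(u) = (1 + u)/u
sqrt(j(57) + 2706) = sqrt((1 + 57)/57 + 2706) = sqrt((1/57)*58 + 2706) = sqrt(58/57 + 2706) = sqrt(154300/57) = 10*sqrt(87951)/57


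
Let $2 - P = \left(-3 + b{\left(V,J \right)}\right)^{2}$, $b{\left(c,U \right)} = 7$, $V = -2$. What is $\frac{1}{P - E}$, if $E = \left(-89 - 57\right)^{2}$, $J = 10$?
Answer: $- \frac{1}{21330} \approx -4.6882 \cdot 10^{-5}$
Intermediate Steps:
$P = -14$ ($P = 2 - \left(-3 + 7\right)^{2} = 2 - 4^{2} = 2 - 16 = -14$)
$E = 21316$ ($E = \left(-146\right)^{2} = 21316$)
$\frac{1}{P - E} = \frac{1}{-14 - 21316} = \frac{1}{-21330} = - \frac{1}{21330}$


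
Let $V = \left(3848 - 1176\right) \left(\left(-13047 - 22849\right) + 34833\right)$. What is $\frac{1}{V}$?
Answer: $- \frac{1}{2840336} \approx -3.5207 \cdot 10^{-7}$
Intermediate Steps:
$V = -2840336$ ($V = 2672 \left(-35896 + 34833\right) = 2672 \left(-1063\right) = -2840336$)
$\frac{1}{V} = \frac{1}{-2840336} = - \frac{1}{2840336}$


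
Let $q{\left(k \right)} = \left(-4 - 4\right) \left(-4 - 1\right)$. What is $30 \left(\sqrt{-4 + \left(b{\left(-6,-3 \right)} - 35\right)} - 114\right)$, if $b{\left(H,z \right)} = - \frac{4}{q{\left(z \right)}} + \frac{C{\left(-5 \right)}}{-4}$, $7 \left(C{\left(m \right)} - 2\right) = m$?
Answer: $-3420 + \frac{3 i \sqrt{193165}}{7} \approx -3420.0 + 188.36 i$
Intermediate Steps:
$C{\left(m \right)} = 2 + \frac{m}{7}$
$q{\left(k \right)} = 40$ ($q{\left(k \right)} = \left(-8\right) \left(-5\right) = 40$)
$b{\left(H,z \right)} = - \frac{59}{140}$ ($b{\left(H,z \right)} = - \frac{4}{40} + \frac{2 + \frac{1}{7} \left(-5\right)}{-4} = \left(-4\right) \frac{1}{40} + \left(2 - \frac{5}{7}\right) \left(- \frac{1}{4}\right) = - \frac{1}{10} + \frac{9}{7} \left(- \frac{1}{4}\right) = - \frac{1}{10} - \frac{9}{28} = - \frac{59}{140}$)
$30 \left(\sqrt{-4 + \left(b{\left(-6,-3 \right)} - 35\right)} - 114\right) = 30 \left(\sqrt{-4 - \frac{4959}{140}} - 114\right) = 30 \left(\sqrt{- \frac{5519}{140}} - 114\right) = 30 \left(\frac{i \sqrt{193165}}{70} - 114\right) = 30 \left(-114 + \frac{i \sqrt{193165}}{70}\right) = -3420 + \frac{3 i \sqrt{193165}}{7}$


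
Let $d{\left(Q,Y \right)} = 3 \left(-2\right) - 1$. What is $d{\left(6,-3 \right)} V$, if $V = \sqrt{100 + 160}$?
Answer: $- 14 \sqrt{65} \approx -112.87$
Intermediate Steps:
$d{\left(Q,Y \right)} = -7$ ($d{\left(Q,Y \right)} = -6 - 1 = -7$)
$V = 2 \sqrt{65}$ ($V = \sqrt{260} = 2 \sqrt{65} \approx 16.125$)
$d{\left(6,-3 \right)} V = - 7 \cdot 2 \sqrt{65} = - 14 \sqrt{65}$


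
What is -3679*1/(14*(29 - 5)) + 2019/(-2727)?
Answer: -1190113/101808 ≈ -11.690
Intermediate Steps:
-3679*1/(14*(29 - 5)) + 2019/(-2727) = -3679/(14*24) + 2019*(-1/2727) = -3679/336 - 673/909 = -1190113/101808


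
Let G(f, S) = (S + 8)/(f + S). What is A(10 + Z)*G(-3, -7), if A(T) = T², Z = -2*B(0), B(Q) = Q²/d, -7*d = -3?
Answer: -10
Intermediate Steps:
d = 3/7 (d = -⅐*(-3) = 3/7 ≈ 0.42857)
G(f, S) = (8 + S)/(S + f)
B(Q) = 7*Q²/3 (B(Q) = Q²/(3/7) = Q²*(7/3) = 7*Q²/3)
Z = 0 (Z = -14*0²/3 = -14*0/3 = -2*0 = 0)
A(10 + Z)*G(-3, -7) = (10 + 0)²*((8 - 7)/(-7 - 3)) = 10²*(1/(-10)) = 100*(-⅒*1) = 100*(-⅒) = -10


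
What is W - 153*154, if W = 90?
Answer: -23472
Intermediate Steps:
W - 153*154 = 90 - 153*154 = 90 - 23562 = -23472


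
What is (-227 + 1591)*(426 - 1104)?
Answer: -924792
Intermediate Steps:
(-227 + 1591)*(426 - 1104) = 1364*(-678) = -924792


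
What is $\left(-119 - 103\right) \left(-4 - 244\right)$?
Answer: $55056$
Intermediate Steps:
$\left(-119 - 103\right) \left(-4 - 244\right) = \left(-222\right) \left(-248\right) = 55056$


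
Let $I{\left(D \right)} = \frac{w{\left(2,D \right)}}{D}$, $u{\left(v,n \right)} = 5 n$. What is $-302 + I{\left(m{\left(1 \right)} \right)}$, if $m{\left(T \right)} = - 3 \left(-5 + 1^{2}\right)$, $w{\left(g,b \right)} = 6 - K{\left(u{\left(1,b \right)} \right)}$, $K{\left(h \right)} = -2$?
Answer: $- \frac{904}{3} \approx -301.33$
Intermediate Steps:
$w{\left(g,b \right)} = 8$ ($w{\left(g,b \right)} = 6 - -2 = 6 + 2 = 8$)
$m{\left(T \right)} = 12$ ($m{\left(T \right)} = - 3 \left(-5 + 1\right) = \left(-3\right) \left(-4\right) = 12$)
$I{\left(D \right)} = \frac{8}{D}$
$-302 + I{\left(m{\left(1 \right)} \right)} = -302 + \frac{8}{12} = -302 + 8 \cdot \frac{1}{12} = -302 + \frac{2}{3} = - \frac{904}{3}$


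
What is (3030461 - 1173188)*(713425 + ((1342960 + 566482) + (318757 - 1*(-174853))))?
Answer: 5788148587221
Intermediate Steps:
(3030461 - 1173188)*(713425 + ((1342960 + 566482) + (318757 - 1*(-174853)))) = 1857273*(713425 + (1909442 + (318757 + 174853))) = 1857273*(713425 + (1909442 + 493610)) = 1857273*(713425 + 2403052) = 1857273*3116477 = 5788148587221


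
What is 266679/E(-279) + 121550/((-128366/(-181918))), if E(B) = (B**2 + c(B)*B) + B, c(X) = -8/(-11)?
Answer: 1045372002718703/6068502650 ≈ 1.7226e+5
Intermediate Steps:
c(X) = 8/11 (c(X) = -8*(-1/11) = 8/11)
E(B) = B**2 + 19*B/11 (E(B) = (B**2 + 8*B/11) + B = B**2 + 19*B/11)
266679/E(-279) + 121550/((-128366/(-181918))) = 266679/(((1/11)*(-279)*(19 + 11*(-279)))) + 121550/((-128366/(-181918))) = 266679/(((1/11)*(-279)*(19 - 3069))) + 121550/((-128366*(-1/181918))) = 266679/(((1/11)*(-279)*(-3050))) + 121550/(64183/90959) = 266679/(850950/11) + 121550*(90959/64183) = 266679*(11/850950) + 11056066450/64183 = 325941/94550 + 11056066450/64183 = 1045372002718703/6068502650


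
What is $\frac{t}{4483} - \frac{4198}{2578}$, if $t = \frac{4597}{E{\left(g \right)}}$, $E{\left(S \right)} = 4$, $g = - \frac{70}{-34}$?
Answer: $- \frac{31713735}{23114348} \approx -1.372$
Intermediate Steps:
$g = \frac{35}{17}$ ($g = \left(-70\right) \left(- \frac{1}{34}\right) = \frac{35}{17} \approx 2.0588$)
$t = \frac{4597}{4} \approx 1149.3$
$\frac{t}{4483} - \frac{4198}{2578} = \frac{4597}{4 \cdot 4483} - \frac{4198}{2578} = \frac{4597}{4} \cdot \frac{1}{4483} - \frac{2099}{1289} = \frac{4597}{17932} - \frac{2099}{1289} = - \frac{31713735}{23114348}$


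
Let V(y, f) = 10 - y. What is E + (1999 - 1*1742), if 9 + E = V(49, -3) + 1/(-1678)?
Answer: 350701/1678 ≈ 209.00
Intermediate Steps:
E = -80545/1678 (E = -9 + ((10 - 1*49) + 1/(-1678)) = -9 + ((10 - 49) - 1/1678) = -9 + (-39 - 1/1678) = -9 - 65443/1678 = -80545/1678 ≈ -48.001)
E + (1999 - 1*1742) = -80545/1678 + (1999 - 1*1742) = -80545/1678 + (1999 - 1742) = -80545/1678 + 257 = 350701/1678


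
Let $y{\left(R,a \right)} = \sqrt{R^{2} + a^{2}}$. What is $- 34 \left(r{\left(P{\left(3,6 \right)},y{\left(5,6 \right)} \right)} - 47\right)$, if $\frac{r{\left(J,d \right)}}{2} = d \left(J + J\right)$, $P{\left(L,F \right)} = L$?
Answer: $1598 - 408 \sqrt{61} \approx -1588.6$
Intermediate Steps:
$r{\left(J,d \right)} = 4 J d$ ($r{\left(J,d \right)} = 2 d \left(J + J\right) = 2 d 2 J = 2 \cdot 2 J d = 4 J d$)
$- 34 \left(r{\left(P{\left(3,6 \right)},y{\left(5,6 \right)} \right)} - 47\right) = - 34 \left(4 \cdot 3 \sqrt{5^{2} + 6^{2}} - 47\right) = - 34 \left(4 \cdot 3 \sqrt{25 + 36} - 47\right) = - 34 \left(4 \cdot 3 \sqrt{61} - 47\right) = - 34 \left(12 \sqrt{61} - 47\right) = - 34 \left(-47 + 12 \sqrt{61}\right) = 1598 - 408 \sqrt{61}$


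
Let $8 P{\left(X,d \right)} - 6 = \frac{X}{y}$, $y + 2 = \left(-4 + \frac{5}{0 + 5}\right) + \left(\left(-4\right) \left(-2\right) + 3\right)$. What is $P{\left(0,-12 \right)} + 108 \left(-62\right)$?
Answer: $- \frac{26781}{4} \approx -6695.3$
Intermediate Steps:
$y = 6$ ($y = -2 + \left(\left(-4 + \frac{5}{0 + 5}\right) + \left(\left(-4\right) \left(-2\right) + 3\right)\right) = -2 + \left(\left(-4 + \frac{5}{5}\right) + \left(8 + 3\right)\right) = -2 + \left(\left(-4 + 5 \cdot \frac{1}{5}\right) + 11\right) = -2 + \left(\left(-4 + 1\right) + 11\right) = -2 + \left(-3 + 11\right) = -2 + 8 = 6$)
$P{\left(X,d \right)} = \frac{3}{4} + \frac{X}{48}$ ($P{\left(X,d \right)} = \frac{3}{4} + \frac{X \frac{1}{6}}{8} = \frac{3}{4} + \frac{\frac{1}{6} X}{8} = \frac{3}{4} + \frac{X}{48}$)
$P{\left(0,-12 \right)} + 108 \left(-62\right) = \left(\frac{3}{4} + \frac{1}{48} \cdot 0\right) + 108 \left(-62\right) = \left(\frac{3}{4} + 0\right) - 6696 = \frac{3}{4} - 6696 = - \frac{26781}{4}$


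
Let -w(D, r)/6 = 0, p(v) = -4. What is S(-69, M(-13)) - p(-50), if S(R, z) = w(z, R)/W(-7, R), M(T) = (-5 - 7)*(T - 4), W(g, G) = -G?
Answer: 4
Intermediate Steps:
w(D, r) = 0 (w(D, r) = -6*0 = 0)
M(T) = 48 - 12*T (M(T) = -12*(-4 + T) = 48 - 12*T)
S(R, z) = 0 (S(R, z) = 0/((-R)) = 0*(-1/R) = 0)
S(-69, M(-13)) - p(-50) = 0 - 1*(-4) = 0 + 4 = 4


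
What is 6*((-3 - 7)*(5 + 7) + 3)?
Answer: -702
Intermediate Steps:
6*((-3 - 7)*(5 + 7) + 3) = 6*(-10*12 + 3) = 6*(-120 + 3) = 6*(-117) = -702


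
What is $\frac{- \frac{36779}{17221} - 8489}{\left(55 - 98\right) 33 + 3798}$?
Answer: $- \frac{146225848}{40968759} \approx -3.5692$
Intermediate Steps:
$\frac{- \frac{36779}{17221} - 8489}{\left(55 - 98\right) 33 + 3798} = \frac{\left(-36779\right) \frac{1}{17221} - 8489}{\left(-43\right) 33 + 3798} = \frac{- \frac{36779}{17221} - 8489}{-1419 + 3798} = - \frac{146225848}{17221 \cdot 2379} = \left(- \frac{146225848}{17221}\right) \frac{1}{2379} = - \frac{146225848}{40968759}$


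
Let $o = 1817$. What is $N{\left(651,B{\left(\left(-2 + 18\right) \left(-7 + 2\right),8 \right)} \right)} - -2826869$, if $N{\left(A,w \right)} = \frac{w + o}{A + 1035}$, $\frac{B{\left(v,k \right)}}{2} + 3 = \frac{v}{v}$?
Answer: $\frac{4766102947}{1686} \approx 2.8269 \cdot 10^{6}$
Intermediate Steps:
$B{\left(v,k \right)} = -4$ ($B{\left(v,k \right)} = -6 + 2 \frac{v}{v} = -6 + 2 \cdot 1 = -6 + 2 = -4$)
$N{\left(A,w \right)} = \frac{1817 + w}{1035 + A}$ ($N{\left(A,w \right)} = \frac{w + 1817}{A + 1035} = \frac{1817 + w}{1035 + A}$)
$N{\left(651,B{\left(\left(-2 + 18\right) \left(-7 + 2\right),8 \right)} \right)} - -2826869 = \frac{1817 - 4}{1035 + 651} - -2826869 = \frac{1}{1686} \cdot 1813 + 2826869 = \frac{1813}{1686} + 2826869 = \frac{4766102947}{1686}$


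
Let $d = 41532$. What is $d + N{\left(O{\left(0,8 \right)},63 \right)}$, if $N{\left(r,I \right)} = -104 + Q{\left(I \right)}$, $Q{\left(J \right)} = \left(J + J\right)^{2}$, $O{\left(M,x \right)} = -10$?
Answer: $57304$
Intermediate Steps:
$Q{\left(J \right)} = 4 J^{2}$ ($Q{\left(J \right)} = \left(2 J\right)^{2} = 4 J^{2}$)
$N{\left(r,I \right)} = -104 + 4 I^{2}$
$d + N{\left(O{\left(0,8 \right)},63 \right)} = 41532 - \left(104 - 4 \cdot 63^{2}\right) = 41532 + \left(-104 + 4 \cdot 3969\right) = 41532 + \left(-104 + 15876\right) = 41532 + 15772 = 57304$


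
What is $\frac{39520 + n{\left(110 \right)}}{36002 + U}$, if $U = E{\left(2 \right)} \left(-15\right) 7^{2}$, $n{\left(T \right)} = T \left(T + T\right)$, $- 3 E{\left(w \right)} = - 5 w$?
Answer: $\frac{885}{466} \approx 1.8991$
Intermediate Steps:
$E{\left(w \right)} = \frac{5 w}{3}$ ($E{\left(w \right)} = - \frac{\left(-5\right) w}{3} = \frac{5 w}{3}$)
$n{\left(T \right)} = 2 T^{2}$ ($n{\left(T \right)} = T 2 T = 2 T^{2}$)
$U = -2450$ ($U = \frac{5}{3} \cdot 2 \left(-15\right) 7^{2} = \frac{10}{3} \left(-15\right) 49 = \left(-50\right) 49 = -2450$)
$\frac{39520 + n{\left(110 \right)}}{36002 + U} = \frac{39520 + 2 \cdot 110^{2}}{36002 - 2450} = \frac{39520 + 2 \cdot 12100}{33552} = \left(39520 + 24200\right) \frac{1}{33552} = 63720 \cdot \frac{1}{33552} = \frac{885}{466}$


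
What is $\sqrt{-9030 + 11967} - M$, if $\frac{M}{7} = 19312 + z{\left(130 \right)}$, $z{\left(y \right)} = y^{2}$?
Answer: $-253484 + \sqrt{2937} \approx -2.5343 \cdot 10^{5}$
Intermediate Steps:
$M = 253484$ ($M = 7 \left(19312 + 130^{2}\right) = 7 \left(19312 + 16900\right) = 7 \cdot 36212 = 253484$)
$\sqrt{-9030 + 11967} - M = \sqrt{-9030 + 11967} - 253484 = \sqrt{2937} - 253484 = -253484 + \sqrt{2937}$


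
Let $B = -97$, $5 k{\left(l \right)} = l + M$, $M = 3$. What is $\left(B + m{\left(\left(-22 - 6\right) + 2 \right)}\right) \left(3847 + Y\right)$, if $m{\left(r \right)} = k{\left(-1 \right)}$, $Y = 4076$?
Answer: $- \frac{3826809}{5} \approx -7.6536 \cdot 10^{5}$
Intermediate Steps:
$k{\left(l \right)} = \frac{3}{5} + \frac{l}{5}$ ($k{\left(l \right)} = \frac{l + 3}{5} = \frac{3 + l}{5} = \frac{3}{5} + \frac{l}{5}$)
$m{\left(r \right)} = \frac{2}{5}$ ($m{\left(r \right)} = \frac{3}{5} + \frac{1}{5} \left(-1\right) = \frac{3}{5} - \frac{1}{5} = \frac{2}{5}$)
$\left(B + m{\left(\left(-22 - 6\right) + 2 \right)}\right) \left(3847 + Y\right) = \left(-97 + \frac{2}{5}\right) \left(3847 + 4076\right) = \left(- \frac{483}{5}\right) 7923 = - \frac{3826809}{5}$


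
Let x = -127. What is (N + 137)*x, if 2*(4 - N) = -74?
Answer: -22606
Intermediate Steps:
N = 41 (N = 4 - ½*(-74) = 4 + 37 = 41)
(N + 137)*x = (41 + 137)*(-127) = 178*(-127) = -22606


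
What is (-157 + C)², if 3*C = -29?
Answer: 250000/9 ≈ 27778.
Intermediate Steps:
C = -29/3 (C = (⅓)*(-29) = -29/3 ≈ -9.6667)
(-157 + C)² = (-157 - 29/3)² = (-500/3)² = 250000/9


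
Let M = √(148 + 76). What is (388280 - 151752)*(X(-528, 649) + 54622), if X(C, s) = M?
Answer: 12919632416 + 946112*√14 ≈ 1.2923e+10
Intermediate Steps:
M = 4*√14 (M = √224 = 4*√14 ≈ 14.967)
X(C, s) = 4*√14
(388280 - 151752)*(X(-528, 649) + 54622) = (388280 - 151752)*(4*√14 + 54622) = 236528*(54622 + 4*√14) = 12919632416 + 946112*√14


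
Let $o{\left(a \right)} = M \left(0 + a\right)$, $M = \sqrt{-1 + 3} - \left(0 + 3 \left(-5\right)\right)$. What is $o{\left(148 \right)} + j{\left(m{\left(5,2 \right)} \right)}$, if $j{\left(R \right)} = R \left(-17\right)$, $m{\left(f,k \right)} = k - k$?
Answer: $2220 + 148 \sqrt{2} \approx 2429.3$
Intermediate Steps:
$m{\left(f,k \right)} = 0$
$j{\left(R \right)} = - 17 R$
$M = 15 + \sqrt{2}$ ($M = \sqrt{2} - \left(0 - 15\right) = \sqrt{2} - -15 = \sqrt{2} + 15 = 15 + \sqrt{2} \approx 16.414$)
$o{\left(a \right)} = a \left(15 + \sqrt{2}\right)$ ($o{\left(a \right)} = \left(15 + \sqrt{2}\right) \left(0 + a\right) = \left(15 + \sqrt{2}\right) a = a \left(15 + \sqrt{2}\right)$)
$o{\left(148 \right)} + j{\left(m{\left(5,2 \right)} \right)} = 148 \left(15 + \sqrt{2}\right) - 0 = \left(2220 + 148 \sqrt{2}\right) + 0 = 2220 + 148 \sqrt{2}$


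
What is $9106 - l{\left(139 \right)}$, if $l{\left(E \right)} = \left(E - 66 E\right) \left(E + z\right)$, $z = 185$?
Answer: $2936446$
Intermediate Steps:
$l{\left(E \right)} = - 65 E \left(185 + E\right)$ ($l{\left(E \right)} = \left(E - 66 E\right) \left(E + 185\right) = - 65 E \left(185 + E\right)$)
$9106 - l{\left(139 \right)} = 9106 - \left(-65\right) 139 \left(185 + 139\right) = 9106 - \left(-65\right) 139 \cdot 324 = 9106 - -2927340 = 9106 + 2927340 = 2936446$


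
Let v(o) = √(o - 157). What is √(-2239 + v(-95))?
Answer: √(-2239 + 6*I*√7) ≈ 0.1677 + 47.318*I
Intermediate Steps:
v(o) = √(-157 + o)
√(-2239 + v(-95)) = √(-2239 + √(-157 - 95)) = √(-2239 + √(-252)) = √(-2239 + 6*I*√7)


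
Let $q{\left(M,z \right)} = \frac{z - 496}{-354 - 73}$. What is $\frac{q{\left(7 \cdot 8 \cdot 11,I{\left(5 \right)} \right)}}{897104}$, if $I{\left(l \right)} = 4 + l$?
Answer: $\frac{487}{383063408} \approx 1.2713 \cdot 10^{-6}$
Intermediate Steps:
$q{\left(M,z \right)} = \frac{496}{427} - \frac{z}{427}$ ($q{\left(M,z \right)} = \frac{-496 + z}{-427} = \left(-496 + z\right) \left(- \frac{1}{427}\right) = \frac{496}{427} - \frac{z}{427}$)
$\frac{q{\left(7 \cdot 8 \cdot 11,I{\left(5 \right)} \right)}}{897104} = \frac{\frac{496}{427} - \frac{4 + 5}{427}}{897104} = \left(\frac{496}{427} - \frac{9}{427}\right) \frac{1}{897104} = \frac{487}{427} \cdot \frac{1}{897104} = \frac{487}{383063408}$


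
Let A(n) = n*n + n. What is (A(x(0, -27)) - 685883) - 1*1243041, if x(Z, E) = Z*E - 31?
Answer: -1927994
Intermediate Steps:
x(Z, E) = -31 + E*Z (x(Z, E) = E*Z - 31 = -31 + E*Z)
A(n) = n + n² (A(n) = n² + n = n + n²)
(A(x(0, -27)) - 685883) - 1*1243041 = ((-31 - 27*0)*(1 + (-31 - 27*0)) - 685883) - 1*1243041 = ((-31 + 0)*(1 + (-31 + 0)) - 685883) - 1243041 = (-31*(1 - 31) - 685883) - 1243041 = (-31*(-30) - 685883) - 1243041 = (930 - 685883) - 1243041 = -684953 - 1243041 = -1927994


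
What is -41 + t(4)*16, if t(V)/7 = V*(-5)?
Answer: -2281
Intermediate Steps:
t(V) = -35*V (t(V) = 7*(V*(-5)) = 7*(-5*V) = -35*V)
-41 + t(4)*16 = -41 - 35*4*16 = -41 - 140*16 = -41 - 2240 = -2281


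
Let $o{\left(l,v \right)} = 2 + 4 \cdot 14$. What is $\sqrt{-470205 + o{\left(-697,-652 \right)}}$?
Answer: $i \sqrt{470147} \approx 685.67 i$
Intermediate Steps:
$o{\left(l,v \right)} = 58$ ($o{\left(l,v \right)} = 2 + 56 = 58$)
$\sqrt{-470205 + o{\left(-697,-652 \right)}} = \sqrt{-470205 + 58} = \sqrt{-470147} = i \sqrt{470147}$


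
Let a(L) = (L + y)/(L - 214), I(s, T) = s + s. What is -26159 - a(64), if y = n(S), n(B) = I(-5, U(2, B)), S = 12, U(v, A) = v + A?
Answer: -653966/25 ≈ -26159.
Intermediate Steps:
U(v, A) = A + v
I(s, T) = 2*s
n(B) = -10 (n(B) = 2*(-5) = -10)
y = -10
a(L) = (-10 + L)/(-214 + L) (a(L) = (L - 10)/(L - 214) = (-10 + L)/(-214 + L))
-26159 - a(64) = -26159 - (-10 + 64)/(-214 + 64) = -26159 - 54/(-150) = -26159 - (-1)*54/150 = -26159 - 1*(-9/25) = -26159 + 9/25 = -653966/25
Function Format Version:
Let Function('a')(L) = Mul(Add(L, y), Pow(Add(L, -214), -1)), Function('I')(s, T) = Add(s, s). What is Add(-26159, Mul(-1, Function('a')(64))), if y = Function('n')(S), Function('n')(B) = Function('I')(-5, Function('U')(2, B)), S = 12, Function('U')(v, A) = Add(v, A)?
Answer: Rational(-653966, 25) ≈ -26159.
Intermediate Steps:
Function('U')(v, A) = Add(A, v)
Function('I')(s, T) = Mul(2, s)
Function('n')(B) = -10 (Function('n')(B) = Mul(2, -5) = -10)
y = -10
Function('a')(L) = Mul(Pow(Add(-214, L), -1), Add(-10, L)) (Function('a')(L) = Mul(Add(L, -10), Pow(Add(L, -214), -1)) = Mul(Add(-10, L), Pow(Add(-214, L), -1)) = Mul(Pow(Add(-214, L), -1), Add(-10, L)))
Add(-26159, Mul(-1, Function('a')(64))) = Add(-26159, Mul(-1, Mul(Pow(Add(-214, 64), -1), Add(-10, 64)))) = Add(-26159, Mul(-1, Mul(Pow(-150, -1), 54))) = Add(-26159, Mul(-1, Mul(Rational(-1, 150), 54))) = Add(-26159, Mul(-1, Rational(-9, 25))) = Add(-26159, Rational(9, 25)) = Rational(-653966, 25)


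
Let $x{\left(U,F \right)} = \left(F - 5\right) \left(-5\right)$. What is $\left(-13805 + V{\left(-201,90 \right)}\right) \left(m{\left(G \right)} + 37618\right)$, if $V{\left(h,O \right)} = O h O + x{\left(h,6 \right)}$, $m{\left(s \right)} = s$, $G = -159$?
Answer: $-61504306690$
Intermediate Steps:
$x{\left(U,F \right)} = 25 - 5 F$ ($x{\left(U,F \right)} = \left(-5 + F\right) \left(-5\right) = 25 - 5 F$)
$V{\left(h,O \right)} = -5 + h O^{2}$ ($V{\left(h,O \right)} = O h O + \left(25 - 30\right) = h O^{2} + \left(25 - 30\right) = h O^{2} - 5 = -5 + h O^{2}$)
$\left(-13805 + V{\left(-201,90 \right)}\right) \left(m{\left(G \right)} + 37618\right) = \left(-13805 - \left(5 + 201 \cdot 90^{2}\right)\right) \left(-159 + 37618\right) = \left(-13805 - 1628105\right) 37459 = \left(-1641910\right) 37459 = -61504306690$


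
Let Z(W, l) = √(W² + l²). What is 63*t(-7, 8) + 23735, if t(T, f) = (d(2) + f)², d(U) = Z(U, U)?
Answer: 28271 + 2016*√2 ≈ 31122.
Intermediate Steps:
d(U) = √2*√(U²) (d(U) = √(U² + U²) = √(2*U²) = √2*√(U²))
t(T, f) = (f + 2*√2)² (t(T, f) = (√2*√(2²) + f)² = (√2*√4 + f)² = (√2*2 + f)² = (2*√2 + f)² = (f + 2*√2)²)
63*t(-7, 8) + 23735 = 63*(8 + 2*√2)² + 23735 = 23735 + 63*(8 + 2*√2)²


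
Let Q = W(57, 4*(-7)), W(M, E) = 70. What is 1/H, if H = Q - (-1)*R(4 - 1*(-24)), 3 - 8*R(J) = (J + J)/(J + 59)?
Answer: 696/48925 ≈ 0.014226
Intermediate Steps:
R(J) = 3/8 - J/(4*(59 + J)) (R(J) = 3/8 - (J + J)/(8*(J + 59)) = 3/8 - 2*J/(8*(59 + J)) = 3/8 - J/(4*(59 + J)))
Q = 70
H = 48925/696 (H = 70 - (-1)*(177 + (4 - 1*(-24)))/(8*(59 + (4 - 1*(-24)))) = 70 - (-1)*(177 + (4 + 24))/(8*(59 + (4 + 24))) = 70 - (-1)*(177 + 28)/(8*(59 + 28)) = 70 - (-1)*(⅛)*205/87 = 70 - (-1)*(⅛)*(1/87)*205 = 70 - (-1)*205/696 = 70 - 1*(-205/696) = 70 + 205/696 = 48925/696 ≈ 70.295)
1/H = 1/(48925/696) = 696/48925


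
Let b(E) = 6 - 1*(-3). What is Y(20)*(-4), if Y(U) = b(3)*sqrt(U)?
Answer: -72*sqrt(5) ≈ -161.00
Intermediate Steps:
b(E) = 9 (b(E) = 6 + 3 = 9)
Y(U) = 9*sqrt(U)
Y(20)*(-4) = (9*sqrt(20))*(-4) = (9*(2*sqrt(5)))*(-4) = (18*sqrt(5))*(-4) = -72*sqrt(5)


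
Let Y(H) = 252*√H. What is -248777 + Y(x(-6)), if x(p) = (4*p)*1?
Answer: -248777 + 504*I*√6 ≈ -2.4878e+5 + 1234.5*I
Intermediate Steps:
x(p) = 4*p
-248777 + Y(x(-6)) = -248777 + 252*√(4*(-6)) = -248777 + 252*√(-24) = -248777 + 252*(2*I*√6) = -248777 + 504*I*√6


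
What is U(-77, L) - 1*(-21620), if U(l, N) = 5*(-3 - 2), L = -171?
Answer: 21595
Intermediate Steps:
U(l, N) = -25 (U(l, N) = 5*(-5) = -25)
U(-77, L) - 1*(-21620) = -25 - 1*(-21620) = -25 + 21620 = 21595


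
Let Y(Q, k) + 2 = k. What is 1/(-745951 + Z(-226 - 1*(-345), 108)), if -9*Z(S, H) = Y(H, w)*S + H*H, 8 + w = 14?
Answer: -9/6725699 ≈ -1.3382e-6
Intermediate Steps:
w = 6 (w = -8 + 14 = 6)
Y(Q, k) = -2 + k
Z(S, H) = -4*S/9 - H²/9 (Z(S, H) = -((-2 + 6)*S + H*H)/9 = -(4*S + H²)/9 = -(H² + 4*S)/9 = -4*S/9 - H²/9)
1/(-745951 + Z(-226 - 1*(-345), 108)) = 1/(-745951 + (-4*(-226 - 1*(-345))/9 - ⅑*108²)) = 1/(-745951 + (-4*(-226 + 345)/9 - ⅑*11664)) = 1/(-745951 + (-4/9*119 - 1296)) = 1/(-745951 + (-476/9 - 1296)) = 1/(-745951 - 12140/9) = 1/(-6725699/9) = -9/6725699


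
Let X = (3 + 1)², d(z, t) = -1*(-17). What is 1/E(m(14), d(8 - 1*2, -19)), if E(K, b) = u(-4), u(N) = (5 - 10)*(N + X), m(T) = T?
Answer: -1/60 ≈ -0.016667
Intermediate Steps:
d(z, t) = 17
X = 16 (X = 4² = 16)
u(N) = -80 - 5*N (u(N) = (5 - 10)*(N + 16) = -5*(16 + N) = -80 - 5*N)
E(K, b) = -60 (E(K, b) = -80 - 5*(-4) = -80 + 20 = -60)
1/E(m(14), d(8 - 1*2, -19)) = 1/(-60) = -1/60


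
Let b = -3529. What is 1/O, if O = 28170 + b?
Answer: 1/24641 ≈ 4.0583e-5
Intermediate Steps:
O = 24641 (O = 28170 - 3529 = 24641)
1/O = 1/24641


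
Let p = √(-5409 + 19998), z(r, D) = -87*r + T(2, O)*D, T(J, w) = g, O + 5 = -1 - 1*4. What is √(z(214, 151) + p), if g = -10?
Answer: √(-20128 + 3*√1621) ≈ 141.45*I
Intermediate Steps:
O = -10 (O = -5 + (-1 - 1*4) = -5 + (-1 - 4) = -5 - 5 = -10)
T(J, w) = -10
z(r, D) = -87*r - 10*D
p = 3*√1621 (p = √14589 = 3*√1621 ≈ 120.78)
√(z(214, 151) + p) = √((-87*214 - 10*151) + 3*√1621) = √((-18618 - 1510) + 3*√1621) = √(-20128 + 3*√1621)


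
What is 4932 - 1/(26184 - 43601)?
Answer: 85900645/17417 ≈ 4932.0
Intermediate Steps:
4932 - 1/(26184 - 43601) = 4932 - 1/(-17417) = 4932 - 1*(-1/17417) = 4932 + 1/17417 = 85900645/17417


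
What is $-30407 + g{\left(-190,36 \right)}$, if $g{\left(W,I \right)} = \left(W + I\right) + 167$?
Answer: $-30394$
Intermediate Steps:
$g{\left(W,I \right)} = 167 + I + W$ ($g{\left(W,I \right)} = \left(I + W\right) + 167 = 167 + I + W$)
$-30407 + g{\left(-190,36 \right)} = -30407 + \left(167 + 36 - 190\right) = -30407 + 13 = -30394$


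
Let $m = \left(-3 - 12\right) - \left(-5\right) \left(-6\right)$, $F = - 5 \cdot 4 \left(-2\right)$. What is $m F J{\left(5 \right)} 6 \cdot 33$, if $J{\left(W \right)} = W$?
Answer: $-1782000$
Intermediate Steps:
$F = 40$ ($F = - 20 \left(-2\right) = \left(-1\right) \left(-40\right) = 40$)
$m = -45$ ($m = \left(-3 - 12\right) - 30 = -15 - 30 = -45$)
$m F J{\left(5 \right)} 6 \cdot 33 = - 45 \cdot 40 \cdot 5 \cdot 6 \cdot 33 = - 45 \cdot 200 \cdot 6 \cdot 33 = \left(-45\right) 1200 \cdot 33 = \left(-54000\right) 33 = -1782000$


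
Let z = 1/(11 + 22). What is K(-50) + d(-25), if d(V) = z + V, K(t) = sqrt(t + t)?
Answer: -824/33 + 10*I ≈ -24.97 + 10.0*I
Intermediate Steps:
K(t) = sqrt(2)*sqrt(t) (K(t) = sqrt(2*t) = sqrt(2)*sqrt(t))
z = 1/33 ≈ 0.030303
d(V) = 1/33 + V
K(-50) + d(-25) = sqrt(2)*sqrt(-50) + (1/33 - 25) = sqrt(2)*(5*I*sqrt(2)) - 824/33 = 10*I - 824/33 = -824/33 + 10*I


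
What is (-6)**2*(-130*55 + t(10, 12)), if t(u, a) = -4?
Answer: -257544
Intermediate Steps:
(-6)**2*(-130*55 + t(10, 12)) = (-6)**2*(-130*55 - 4) = 36*(-7150 - 4) = 36*(-7154) = -257544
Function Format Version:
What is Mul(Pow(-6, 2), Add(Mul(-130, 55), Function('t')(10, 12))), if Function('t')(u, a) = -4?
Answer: -257544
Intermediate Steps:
Mul(Pow(-6, 2), Add(Mul(-130, 55), Function('t')(10, 12))) = Mul(Pow(-6, 2), Add(Mul(-130, 55), -4)) = Mul(36, Add(-7150, -4)) = Mul(36, -7154) = -257544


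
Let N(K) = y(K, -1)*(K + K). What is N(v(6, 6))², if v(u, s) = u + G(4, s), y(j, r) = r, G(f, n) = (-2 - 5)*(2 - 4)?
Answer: 1600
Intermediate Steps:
G(f, n) = 14 (G(f, n) = -7*(-2) = 14)
v(u, s) = 14 + u (v(u, s) = u + 14 = 14 + u)
N(K) = -2*K (N(K) = -(K + K) = -2*K)
N(v(6, 6))² = (-2*(14 + 6))² = (-2*20)² = (-40)² = 1600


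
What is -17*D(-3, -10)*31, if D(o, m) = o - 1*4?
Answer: 3689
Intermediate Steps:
D(o, m) = -4 + o (D(o, m) = o - 4 = -4 + o)
-17*D(-3, -10)*31 = -17*(-4 - 3)*31 = -17*(-7)*31 = 119*31 = 3689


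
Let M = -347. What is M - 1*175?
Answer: -522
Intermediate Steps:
M - 1*175 = -347 - 1*175 = -347 - 175 = -522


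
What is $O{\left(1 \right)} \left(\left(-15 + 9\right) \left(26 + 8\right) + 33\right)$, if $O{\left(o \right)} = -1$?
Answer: $171$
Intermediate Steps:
$O{\left(1 \right)} \left(\left(-15 + 9\right) \left(26 + 8\right) + 33\right) = - (\left(-15 + 9\right) \left(26 + 8\right) + 33) = - (\left(-6\right) 34 + 33) = - (-204 + 33) = \left(-1\right) \left(-171\right) = 171$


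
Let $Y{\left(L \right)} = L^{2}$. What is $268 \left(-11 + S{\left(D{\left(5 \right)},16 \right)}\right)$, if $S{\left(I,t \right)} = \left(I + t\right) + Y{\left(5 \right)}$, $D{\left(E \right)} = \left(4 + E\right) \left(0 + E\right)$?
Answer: $20100$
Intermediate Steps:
$D{\left(E \right)} = E \left(4 + E\right)$ ($D{\left(E \right)} = \left(4 + E\right) E = E \left(4 + E\right)$)
$S{\left(I,t \right)} = 25 + I + t$ ($S{\left(I,t \right)} = \left(I + t\right) + 5^{2} = \left(I + t\right) + 25 = 25 + I + t$)
$268 \left(-11 + S{\left(D{\left(5 \right)},16 \right)}\right) = 268 \left(-11 + \left(25 + 5 \left(4 + 5\right) + 16\right)\right) = 268 \left(-11 + \left(25 + 5 \cdot 9 + 16\right)\right) = 268 \left(-11 + \left(25 + 45 + 16\right)\right) = 268 \left(-11 + 86\right) = 268 \cdot 75 = 20100$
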